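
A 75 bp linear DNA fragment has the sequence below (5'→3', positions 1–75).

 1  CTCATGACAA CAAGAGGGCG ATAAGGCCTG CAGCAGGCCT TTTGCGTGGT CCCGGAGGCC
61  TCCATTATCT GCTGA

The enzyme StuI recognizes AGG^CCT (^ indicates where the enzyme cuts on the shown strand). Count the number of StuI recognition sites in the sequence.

3

AGGCCT occurs starting at positions 24, 35, 56.
StuI cuts at 3 sites.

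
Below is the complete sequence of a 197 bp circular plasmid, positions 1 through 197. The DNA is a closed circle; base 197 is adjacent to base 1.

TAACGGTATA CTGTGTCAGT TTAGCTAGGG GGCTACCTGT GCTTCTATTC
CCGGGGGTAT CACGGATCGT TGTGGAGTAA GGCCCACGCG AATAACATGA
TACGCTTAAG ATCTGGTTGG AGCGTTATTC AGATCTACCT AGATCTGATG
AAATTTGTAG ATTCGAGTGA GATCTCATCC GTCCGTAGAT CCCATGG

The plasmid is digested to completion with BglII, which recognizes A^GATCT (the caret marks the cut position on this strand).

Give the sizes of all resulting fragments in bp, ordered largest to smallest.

136, 29, 22, 10 bp

BglII sites (AGATCT) start at positions 109, 131, 141, 170.
BglII cuts after the first base of each site, so after positions 109, 131, 141, 170.
Circular molecule, 4 cuts → 4 fragments:
  110–131 → 22 bp
  132–141 → 10 bp
  142–170 → 29 bp
  171–197 then 1–109 → 27 + 109 = 136 bp
Sorted largest to smallest: 136, 29, 22, 10 bp.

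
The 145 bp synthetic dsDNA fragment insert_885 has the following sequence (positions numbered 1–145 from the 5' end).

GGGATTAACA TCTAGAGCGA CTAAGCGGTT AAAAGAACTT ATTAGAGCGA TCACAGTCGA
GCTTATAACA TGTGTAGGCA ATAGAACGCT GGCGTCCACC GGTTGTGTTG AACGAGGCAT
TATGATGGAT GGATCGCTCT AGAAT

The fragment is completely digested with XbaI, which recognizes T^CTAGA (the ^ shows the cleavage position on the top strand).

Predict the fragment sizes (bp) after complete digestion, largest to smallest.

127, 11, 7 bp

XbaI sites (TCTAGA) start at positions 11, 138.
XbaI cuts after the first base of each site, so after positions 11, 138.
Linear molecule, 2 cuts → 3 fragments:
  1–11 → 11 bp
  12–138 → 127 bp
  139–145 → 7 bp
Sorted largest to smallest: 127, 11, 7 bp.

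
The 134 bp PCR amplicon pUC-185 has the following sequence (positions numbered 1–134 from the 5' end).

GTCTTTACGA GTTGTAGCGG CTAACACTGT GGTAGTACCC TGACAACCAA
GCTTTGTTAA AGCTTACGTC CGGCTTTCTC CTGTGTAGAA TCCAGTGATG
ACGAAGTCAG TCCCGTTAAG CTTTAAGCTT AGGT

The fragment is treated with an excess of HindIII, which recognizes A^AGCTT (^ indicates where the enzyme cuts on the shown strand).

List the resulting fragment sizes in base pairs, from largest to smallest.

58, 49, 11, 9, 7 bp

HindIII sites (AAGCTT) start at positions 49, 60, 118, 125.
HindIII cuts after the first base of each site, so after positions 49, 60, 118, 125.
Linear molecule, 4 cuts → 5 fragments:
  1–49 → 49 bp
  50–60 → 11 bp
  61–118 → 58 bp
  119–125 → 7 bp
  126–134 → 9 bp
Sorted largest to smallest: 58, 49, 11, 9, 7 bp.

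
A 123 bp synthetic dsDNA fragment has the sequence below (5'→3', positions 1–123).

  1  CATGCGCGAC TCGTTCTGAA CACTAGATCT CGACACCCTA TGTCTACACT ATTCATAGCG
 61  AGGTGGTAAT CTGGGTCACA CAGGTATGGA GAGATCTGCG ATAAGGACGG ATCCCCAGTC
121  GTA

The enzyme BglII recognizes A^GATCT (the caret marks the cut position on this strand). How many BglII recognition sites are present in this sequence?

2

AGATCT occurs starting at positions 25, 92.
BglII cuts at 2 sites.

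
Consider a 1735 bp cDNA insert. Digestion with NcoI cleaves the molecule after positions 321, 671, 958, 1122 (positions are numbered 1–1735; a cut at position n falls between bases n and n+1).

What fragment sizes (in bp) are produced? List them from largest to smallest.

613, 350, 321, 287, 164 bp

Linear molecule, 4 cuts → 5 fragments:
  321 − 0 = 321 bp
  671 − 321 = 350 bp
  958 − 671 = 287 bp
  1122 − 958 = 164 bp
  1735 − 1122 = 613 bp
Sorted largest to smallest: 613, 350, 321, 287, 164 bp.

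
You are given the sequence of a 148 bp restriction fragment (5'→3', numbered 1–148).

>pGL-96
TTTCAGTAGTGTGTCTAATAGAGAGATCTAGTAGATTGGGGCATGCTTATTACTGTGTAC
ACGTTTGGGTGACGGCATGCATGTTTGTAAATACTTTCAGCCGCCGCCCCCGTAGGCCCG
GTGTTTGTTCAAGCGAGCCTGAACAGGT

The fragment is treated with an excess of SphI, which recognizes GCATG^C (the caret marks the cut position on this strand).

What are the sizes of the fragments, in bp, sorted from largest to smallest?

SphI sites (GCATGC) start at positions 41, 75.
SphI cuts after base 5 of each site (before the last base), so after positions 45, 79.
Linear molecule, 2 cuts → 3 fragments:
  1–45 → 45 bp
  46–79 → 34 bp
  80–148 → 69 bp
Sorted largest to smallest: 69, 45, 34 bp.

69, 45, 34 bp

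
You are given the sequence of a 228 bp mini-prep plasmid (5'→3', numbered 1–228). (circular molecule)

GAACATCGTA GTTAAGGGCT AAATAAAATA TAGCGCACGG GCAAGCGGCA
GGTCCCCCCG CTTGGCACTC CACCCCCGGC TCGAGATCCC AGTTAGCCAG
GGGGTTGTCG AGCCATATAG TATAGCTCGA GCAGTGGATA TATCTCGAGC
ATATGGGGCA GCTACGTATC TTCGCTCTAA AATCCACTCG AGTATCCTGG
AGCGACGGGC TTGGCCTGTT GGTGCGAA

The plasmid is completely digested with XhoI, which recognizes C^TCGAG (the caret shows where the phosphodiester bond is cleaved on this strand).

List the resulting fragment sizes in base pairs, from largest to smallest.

XhoI sites (CTCGAG) start at positions 80, 126, 144, 187.
XhoI cuts after the first base of each site, so after positions 80, 126, 144, 187.
Circular molecule, 4 cuts → 4 fragments:
  81–126 → 46 bp
  127–144 → 18 bp
  145–187 → 43 bp
  188–228 then 1–80 → 41 + 80 = 121 bp
Sorted largest to smallest: 121, 46, 43, 18 bp.

121, 46, 43, 18 bp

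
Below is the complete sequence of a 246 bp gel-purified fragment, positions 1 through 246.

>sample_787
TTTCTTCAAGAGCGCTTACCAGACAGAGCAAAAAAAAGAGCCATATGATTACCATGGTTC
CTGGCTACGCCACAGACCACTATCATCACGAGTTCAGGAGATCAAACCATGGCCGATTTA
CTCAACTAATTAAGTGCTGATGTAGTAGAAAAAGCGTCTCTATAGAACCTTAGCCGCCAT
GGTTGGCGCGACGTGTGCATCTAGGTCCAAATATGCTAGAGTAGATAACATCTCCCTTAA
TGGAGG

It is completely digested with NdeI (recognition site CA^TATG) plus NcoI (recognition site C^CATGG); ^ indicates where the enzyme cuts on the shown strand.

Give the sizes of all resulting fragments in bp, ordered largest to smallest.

70, 69, 55, 43, 9 bp

The NdeI site (CATATG) starts at position 42.
NdeI cuts after base 2 of each site, so after position 43.
NcoI sites (CCATGG) start at positions 52, 107, 177.
NcoI cuts after the first base of each site, so after positions 52, 107, 177.
Combined cut positions: 43, 52, 107, 177.
Linear molecule, 4 cuts → 5 fragments:
  1–43 → 43 bp
  44–52 → 9 bp
  53–107 → 55 bp
  108–177 → 70 bp
  178–246 → 69 bp
Sorted largest to smallest: 70, 69, 55, 43, 9 bp.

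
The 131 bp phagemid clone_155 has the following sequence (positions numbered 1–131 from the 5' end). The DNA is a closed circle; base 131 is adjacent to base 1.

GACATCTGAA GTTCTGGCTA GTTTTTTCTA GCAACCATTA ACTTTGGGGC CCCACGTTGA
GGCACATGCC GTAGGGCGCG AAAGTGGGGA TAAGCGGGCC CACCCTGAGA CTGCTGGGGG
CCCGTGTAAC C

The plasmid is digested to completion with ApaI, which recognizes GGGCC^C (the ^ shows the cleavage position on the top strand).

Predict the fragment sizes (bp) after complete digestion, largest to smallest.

ApaI sites (GGGCCC) start at positions 47, 96, 118.
ApaI cuts after base 5 of each site (before the last base), so after positions 51, 100, 122.
Circular molecule, 3 cuts → 3 fragments:
  52–100 → 49 bp
  101–122 → 22 bp
  123–131 then 1–51 → 9 + 51 = 60 bp
Sorted largest to smallest: 60, 49, 22 bp.

60, 49, 22 bp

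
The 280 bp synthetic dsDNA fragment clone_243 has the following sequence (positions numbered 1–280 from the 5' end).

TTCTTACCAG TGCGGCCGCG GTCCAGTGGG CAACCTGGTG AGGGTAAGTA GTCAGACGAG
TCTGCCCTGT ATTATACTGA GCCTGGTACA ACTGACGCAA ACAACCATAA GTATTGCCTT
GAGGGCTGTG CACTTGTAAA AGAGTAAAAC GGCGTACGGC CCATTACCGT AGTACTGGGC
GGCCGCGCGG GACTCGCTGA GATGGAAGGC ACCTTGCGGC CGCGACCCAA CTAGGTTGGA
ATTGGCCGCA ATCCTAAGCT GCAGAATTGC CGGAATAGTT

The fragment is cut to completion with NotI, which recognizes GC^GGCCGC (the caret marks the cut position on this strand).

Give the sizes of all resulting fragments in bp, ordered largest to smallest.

NotI sites (GCGGCCGC) start at positions 12, 179, 216.
NotI cuts after base 2 of each site, so after positions 13, 180, 217.
Linear molecule, 3 cuts → 4 fragments:
  1–13 → 13 bp
  14–180 → 167 bp
  181–217 → 37 bp
  218–280 → 63 bp
Sorted largest to smallest: 167, 63, 37, 13 bp.

167, 63, 37, 13 bp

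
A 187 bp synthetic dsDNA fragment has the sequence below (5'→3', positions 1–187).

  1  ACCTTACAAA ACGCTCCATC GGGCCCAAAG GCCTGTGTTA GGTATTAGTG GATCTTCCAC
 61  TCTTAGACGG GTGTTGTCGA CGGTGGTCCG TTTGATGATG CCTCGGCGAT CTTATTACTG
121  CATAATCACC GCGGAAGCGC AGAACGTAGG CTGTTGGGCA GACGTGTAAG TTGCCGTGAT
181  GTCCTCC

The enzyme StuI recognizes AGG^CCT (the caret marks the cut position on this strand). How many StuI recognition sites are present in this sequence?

1

AGGCCT occurs starting at position 29.
StuI cuts at 1 site.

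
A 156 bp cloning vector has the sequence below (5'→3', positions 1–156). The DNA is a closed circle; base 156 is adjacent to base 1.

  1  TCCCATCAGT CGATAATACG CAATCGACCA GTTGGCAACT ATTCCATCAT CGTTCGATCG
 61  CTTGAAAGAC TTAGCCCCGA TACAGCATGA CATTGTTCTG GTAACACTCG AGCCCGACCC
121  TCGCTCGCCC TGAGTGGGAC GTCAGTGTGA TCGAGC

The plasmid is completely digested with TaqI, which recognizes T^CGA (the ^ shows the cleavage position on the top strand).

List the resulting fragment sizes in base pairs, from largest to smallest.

54, 43, 30, 15, 14 bp

TaqI sites (TCGA) start at positions 10, 24, 54, 108, 151.
TaqI cuts after the first base of each site, so after positions 10, 24, 54, 108, 151.
Circular molecule, 5 cuts → 5 fragments:
  11–24 → 14 bp
  25–54 → 30 bp
  55–108 → 54 bp
  109–151 → 43 bp
  152–156 then 1–10 → 5 + 10 = 15 bp
Sorted largest to smallest: 54, 43, 30, 15, 14 bp.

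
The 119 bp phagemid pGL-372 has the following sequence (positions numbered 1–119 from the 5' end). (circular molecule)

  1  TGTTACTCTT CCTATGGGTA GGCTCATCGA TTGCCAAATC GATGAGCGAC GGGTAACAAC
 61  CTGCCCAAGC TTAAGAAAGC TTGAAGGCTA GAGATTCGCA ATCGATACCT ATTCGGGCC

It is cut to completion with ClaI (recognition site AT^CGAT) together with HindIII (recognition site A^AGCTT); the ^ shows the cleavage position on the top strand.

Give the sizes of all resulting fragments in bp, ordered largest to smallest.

44, 28, 25, 12, 10 bp

ClaI sites (ATCGAT) start at positions 26, 38, 101.
ClaI cuts after base 2 of each site, so after positions 27, 39, 102.
HindIII sites (AAGCTT) start at positions 67, 77.
HindIII cuts after the first base of each site, so after positions 67, 77.
Combined cut positions: 27, 39, 67, 77, 102.
Circular molecule, 5 cuts → 5 fragments:
  28–39 → 12 bp
  40–67 → 28 bp
  68–77 → 10 bp
  78–102 → 25 bp
  103–119 then 1–27 → 17 + 27 = 44 bp
Sorted largest to smallest: 44, 28, 25, 12, 10 bp.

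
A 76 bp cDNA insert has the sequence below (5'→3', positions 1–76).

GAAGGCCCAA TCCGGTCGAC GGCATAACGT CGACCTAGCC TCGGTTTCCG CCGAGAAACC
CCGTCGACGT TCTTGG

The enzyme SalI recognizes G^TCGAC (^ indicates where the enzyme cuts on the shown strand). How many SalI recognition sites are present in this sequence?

3

GTCGAC occurs starting at positions 15, 29, 63.
SalI cuts at 3 sites.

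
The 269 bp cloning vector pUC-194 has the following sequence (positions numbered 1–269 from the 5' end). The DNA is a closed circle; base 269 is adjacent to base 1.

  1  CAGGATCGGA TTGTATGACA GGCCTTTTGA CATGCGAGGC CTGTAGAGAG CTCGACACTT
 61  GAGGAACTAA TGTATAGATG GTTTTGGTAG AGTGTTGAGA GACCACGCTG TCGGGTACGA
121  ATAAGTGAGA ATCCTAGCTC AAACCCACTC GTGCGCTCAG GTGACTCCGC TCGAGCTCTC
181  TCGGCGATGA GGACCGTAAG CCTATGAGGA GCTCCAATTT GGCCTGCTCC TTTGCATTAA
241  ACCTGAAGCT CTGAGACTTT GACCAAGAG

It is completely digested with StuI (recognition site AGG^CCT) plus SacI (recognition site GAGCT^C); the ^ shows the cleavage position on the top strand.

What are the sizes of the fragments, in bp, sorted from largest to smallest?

125, 78, 36, 17, 13 bp

StuI sites (AGGCCT) start at positions 20, 37.
StuI cuts after base 3 of each site, so after positions 22, 39.
SacI sites (GAGCTC) start at positions 48, 173, 209.
SacI cuts after base 5 of each site (before the last base), so after positions 52, 177, 213.
Combined cut positions: 22, 39, 52, 177, 213.
Circular molecule, 5 cuts → 5 fragments:
  23–39 → 17 bp
  40–52 → 13 bp
  53–177 → 125 bp
  178–213 → 36 bp
  214–269 then 1–22 → 56 + 22 = 78 bp
Sorted largest to smallest: 125, 78, 36, 17, 13 bp.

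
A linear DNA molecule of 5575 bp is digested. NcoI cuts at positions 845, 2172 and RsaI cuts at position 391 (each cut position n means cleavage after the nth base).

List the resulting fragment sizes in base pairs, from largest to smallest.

3403, 1327, 454, 391 bp

Combined cut positions (sorted): 391, 845, 2172.
Linear molecule, 3 cuts → 4 fragments:
  391 − 0 = 391 bp
  845 − 391 = 454 bp
  2172 − 845 = 1327 bp
  5575 − 2172 = 3403 bp
Sorted largest to smallest: 3403, 1327, 454, 391 bp.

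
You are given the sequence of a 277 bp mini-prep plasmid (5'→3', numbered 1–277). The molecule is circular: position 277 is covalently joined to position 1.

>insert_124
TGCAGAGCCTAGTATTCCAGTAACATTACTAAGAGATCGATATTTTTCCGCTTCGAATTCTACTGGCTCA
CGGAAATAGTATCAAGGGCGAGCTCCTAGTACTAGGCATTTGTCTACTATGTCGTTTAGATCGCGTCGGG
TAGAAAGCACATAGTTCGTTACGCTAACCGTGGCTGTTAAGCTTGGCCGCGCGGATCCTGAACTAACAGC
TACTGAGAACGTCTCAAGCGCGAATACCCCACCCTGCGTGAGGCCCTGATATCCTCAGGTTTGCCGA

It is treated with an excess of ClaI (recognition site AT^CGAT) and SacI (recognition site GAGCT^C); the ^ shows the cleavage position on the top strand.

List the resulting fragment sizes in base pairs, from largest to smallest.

220, 57 bp

The ClaI site (ATCGAT) starts at position 36.
ClaI cuts after base 2 of each site, so after position 37.
The SacI site (GAGCTC) starts at position 90.
SacI cuts after base 5 of each site (before the last base), so after position 94.
Combined cut positions: 37, 94.
Circular molecule, 2 cuts → 2 fragments:
  38–94 → 57 bp
  95–277 then 1–37 → 183 + 37 = 220 bp
Sorted largest to smallest: 220, 57 bp.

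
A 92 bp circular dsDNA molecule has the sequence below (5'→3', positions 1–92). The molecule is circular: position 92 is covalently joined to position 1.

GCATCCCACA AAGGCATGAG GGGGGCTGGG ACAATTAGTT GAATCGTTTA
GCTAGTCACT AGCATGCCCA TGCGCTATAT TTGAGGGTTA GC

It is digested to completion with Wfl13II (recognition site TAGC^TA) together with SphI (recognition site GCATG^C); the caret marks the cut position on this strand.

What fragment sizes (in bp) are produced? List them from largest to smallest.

The Wfl13II site (TAGCTA) starts at position 49.
Wfl13II cuts after base 4 of each site, so after position 52.
The SphI site (GCATGC) starts at position 62.
SphI cuts after base 5 of each site (before the last base), so after position 66.
Combined cut positions: 52, 66.
Circular molecule, 2 cuts → 2 fragments:
  53–66 → 14 bp
  67–92 then 1–52 → 26 + 52 = 78 bp
Sorted largest to smallest: 78, 14 bp.

78, 14 bp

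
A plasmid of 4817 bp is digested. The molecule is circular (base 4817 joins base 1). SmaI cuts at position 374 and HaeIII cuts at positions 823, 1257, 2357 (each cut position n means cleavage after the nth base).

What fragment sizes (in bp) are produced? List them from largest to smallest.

2834, 1100, 449, 434 bp

Combined cut positions (sorted): 374, 823, 1257, 2357.
Circular molecule, 4 cuts → 4 fragments:
  823 − 374 = 449 bp
  1257 − 823 = 434 bp
  2357 − 1257 = 1100 bp
  wrap: 4817 − 2357 + 374 = 2834 bp
Sorted largest to smallest: 2834, 1100, 449, 434 bp.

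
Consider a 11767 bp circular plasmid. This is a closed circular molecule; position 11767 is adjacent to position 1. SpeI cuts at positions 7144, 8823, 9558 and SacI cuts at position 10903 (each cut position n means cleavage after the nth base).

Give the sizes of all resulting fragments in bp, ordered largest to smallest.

8008, 1679, 1345, 735 bp

Combined cut positions (sorted): 7144, 8823, 9558, 10903.
Circular molecule, 4 cuts → 4 fragments:
  8823 − 7144 = 1679 bp
  9558 − 8823 = 735 bp
  10903 − 9558 = 1345 bp
  wrap: 11767 − 10903 + 7144 = 8008 bp
Sorted largest to smallest: 8008, 1679, 1345, 735 bp.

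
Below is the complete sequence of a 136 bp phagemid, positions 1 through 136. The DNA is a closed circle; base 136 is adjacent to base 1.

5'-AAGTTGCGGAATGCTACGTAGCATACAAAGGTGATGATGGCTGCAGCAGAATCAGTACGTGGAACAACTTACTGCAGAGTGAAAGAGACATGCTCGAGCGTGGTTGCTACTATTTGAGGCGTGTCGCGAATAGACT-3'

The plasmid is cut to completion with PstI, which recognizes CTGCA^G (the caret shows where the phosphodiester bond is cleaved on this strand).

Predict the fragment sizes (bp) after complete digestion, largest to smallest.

PstI sites (CTGCAG) start at positions 41, 72.
PstI cuts after base 5 of each site (before the last base), so after positions 45, 76.
Circular molecule, 2 cuts → 2 fragments:
  46–76 → 31 bp
  77–136 then 1–45 → 60 + 45 = 105 bp
Sorted largest to smallest: 105, 31 bp.

105, 31 bp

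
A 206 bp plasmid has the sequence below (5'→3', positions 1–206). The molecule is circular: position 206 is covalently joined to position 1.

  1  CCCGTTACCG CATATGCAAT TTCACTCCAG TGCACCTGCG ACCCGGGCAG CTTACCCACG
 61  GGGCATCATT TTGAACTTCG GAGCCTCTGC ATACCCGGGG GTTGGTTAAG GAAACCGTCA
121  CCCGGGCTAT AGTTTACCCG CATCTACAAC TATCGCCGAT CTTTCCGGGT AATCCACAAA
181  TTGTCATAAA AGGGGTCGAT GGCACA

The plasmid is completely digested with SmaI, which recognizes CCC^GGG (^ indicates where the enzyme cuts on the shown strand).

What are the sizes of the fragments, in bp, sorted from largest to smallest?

127, 52, 27 bp

SmaI sites (CCCGGG) start at positions 42, 94, 121.
SmaI cuts after base 3 of each site, so after positions 44, 96, 123.
Circular molecule, 3 cuts → 3 fragments:
  45–96 → 52 bp
  97–123 → 27 bp
  124–206 then 1–44 → 83 + 44 = 127 bp
Sorted largest to smallest: 127, 52, 27 bp.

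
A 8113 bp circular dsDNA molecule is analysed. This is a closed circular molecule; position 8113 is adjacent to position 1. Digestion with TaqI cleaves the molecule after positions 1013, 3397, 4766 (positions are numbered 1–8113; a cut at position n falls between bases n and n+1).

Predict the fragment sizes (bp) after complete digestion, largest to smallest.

4360, 2384, 1369 bp

Circular molecule, 3 cuts → 3 fragments:
  3397 − 1013 = 2384 bp
  4766 − 3397 = 1369 bp
  wrap: 8113 − 4766 + 1013 = 4360 bp
Sorted largest to smallest: 4360, 2384, 1369 bp.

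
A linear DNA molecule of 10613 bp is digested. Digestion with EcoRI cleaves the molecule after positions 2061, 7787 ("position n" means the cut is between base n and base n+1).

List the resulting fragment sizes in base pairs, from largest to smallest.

Linear molecule, 2 cuts → 3 fragments:
  2061 − 0 = 2061 bp
  7787 − 2061 = 5726 bp
  10613 − 7787 = 2826 bp
Sorted largest to smallest: 5726, 2826, 2061 bp.

5726, 2826, 2061 bp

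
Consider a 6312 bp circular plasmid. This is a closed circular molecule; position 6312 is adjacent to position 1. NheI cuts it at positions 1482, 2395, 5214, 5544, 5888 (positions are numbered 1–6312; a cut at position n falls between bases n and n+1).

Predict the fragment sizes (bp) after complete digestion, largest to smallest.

Circular molecule, 5 cuts → 5 fragments:
  2395 − 1482 = 913 bp
  5214 − 2395 = 2819 bp
  5544 − 5214 = 330 bp
  5888 − 5544 = 344 bp
  wrap: 6312 − 5888 + 1482 = 1906 bp
Sorted largest to smallest: 2819, 1906, 913, 344, 330 bp.

2819, 1906, 913, 344, 330 bp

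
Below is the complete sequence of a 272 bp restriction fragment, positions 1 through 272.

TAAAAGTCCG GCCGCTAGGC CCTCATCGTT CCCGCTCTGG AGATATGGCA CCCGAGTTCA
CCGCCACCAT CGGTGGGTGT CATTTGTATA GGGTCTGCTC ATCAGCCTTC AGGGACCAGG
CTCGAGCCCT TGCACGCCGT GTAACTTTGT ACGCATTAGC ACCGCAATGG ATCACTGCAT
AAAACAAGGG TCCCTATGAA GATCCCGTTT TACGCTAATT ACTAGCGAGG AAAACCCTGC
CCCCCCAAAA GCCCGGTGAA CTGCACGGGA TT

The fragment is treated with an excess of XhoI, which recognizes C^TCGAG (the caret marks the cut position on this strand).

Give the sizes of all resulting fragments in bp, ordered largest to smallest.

The XhoI site (CTCGAG) starts at position 121.
XhoI cuts after the first base of each site, so after position 121.
Linear molecule, 1 cut → 2 fragments:
  1–121 → 121 bp
  122–272 → 151 bp
Sorted largest to smallest: 151, 121 bp.

151, 121 bp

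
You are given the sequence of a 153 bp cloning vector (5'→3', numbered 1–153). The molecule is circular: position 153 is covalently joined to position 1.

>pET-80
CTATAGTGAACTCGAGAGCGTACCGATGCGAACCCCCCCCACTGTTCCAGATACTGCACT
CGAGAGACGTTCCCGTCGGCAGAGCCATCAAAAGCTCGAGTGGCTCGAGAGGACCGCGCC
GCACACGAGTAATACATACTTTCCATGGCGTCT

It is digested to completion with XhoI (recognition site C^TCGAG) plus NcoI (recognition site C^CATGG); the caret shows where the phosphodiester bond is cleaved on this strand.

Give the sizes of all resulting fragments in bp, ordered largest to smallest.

48, 39, 36, 21, 9 bp

XhoI sites (CTCGAG) start at positions 11, 59, 95, 104.
XhoI cuts after the first base of each site, so after positions 11, 59, 95, 104.
The NcoI site (CCATGG) starts at position 143.
NcoI cuts after the first base of each site, so after position 143.
Combined cut positions: 11, 59, 95, 104, 143.
Circular molecule, 5 cuts → 5 fragments:
  12–59 → 48 bp
  60–95 → 36 bp
  96–104 → 9 bp
  105–143 → 39 bp
  144–153 then 1–11 → 10 + 11 = 21 bp
Sorted largest to smallest: 48, 39, 36, 21, 9 bp.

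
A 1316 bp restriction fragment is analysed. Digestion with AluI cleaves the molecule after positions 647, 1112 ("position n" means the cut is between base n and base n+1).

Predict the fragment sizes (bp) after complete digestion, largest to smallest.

647, 465, 204 bp

Linear molecule, 2 cuts → 3 fragments:
  647 − 0 = 647 bp
  1112 − 647 = 465 bp
  1316 − 1112 = 204 bp
Sorted largest to smallest: 647, 465, 204 bp.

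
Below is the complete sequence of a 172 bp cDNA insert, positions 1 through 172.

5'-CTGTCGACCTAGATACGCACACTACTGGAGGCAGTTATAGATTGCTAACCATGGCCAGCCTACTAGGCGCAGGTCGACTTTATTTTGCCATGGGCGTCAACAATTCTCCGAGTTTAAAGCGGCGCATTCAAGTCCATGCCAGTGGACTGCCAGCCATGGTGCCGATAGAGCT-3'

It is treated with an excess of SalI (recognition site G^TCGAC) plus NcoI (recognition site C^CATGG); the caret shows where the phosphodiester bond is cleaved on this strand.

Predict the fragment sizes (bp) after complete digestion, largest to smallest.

SalI sites (GTCGAC) start at positions 3, 73.
SalI cuts after the first base of each site, so after positions 3, 73.
NcoI sites (CCATGG) start at positions 49, 88, 154.
NcoI cuts after the first base of each site, so after positions 49, 88, 154.
Combined cut positions: 3, 49, 73, 88, 154.
Linear molecule, 5 cuts → 6 fragments:
  1–3 → 3 bp
  4–49 → 46 bp
  50–73 → 24 bp
  74–88 → 15 bp
  89–154 → 66 bp
  155–172 → 18 bp
Sorted largest to smallest: 66, 46, 24, 18, 15, 3 bp.

66, 46, 24, 18, 15, 3 bp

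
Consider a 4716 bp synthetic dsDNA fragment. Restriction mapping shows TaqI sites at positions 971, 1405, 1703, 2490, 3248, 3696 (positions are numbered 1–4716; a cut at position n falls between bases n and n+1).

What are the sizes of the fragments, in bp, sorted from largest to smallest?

1020, 971, 787, 758, 448, 434, 298 bp

Linear molecule, 6 cuts → 7 fragments:
  971 − 0 = 971 bp
  1405 − 971 = 434 bp
  1703 − 1405 = 298 bp
  2490 − 1703 = 787 bp
  3248 − 2490 = 758 bp
  3696 − 3248 = 448 bp
  4716 − 3696 = 1020 bp
Sorted largest to smallest: 1020, 971, 787, 758, 448, 434, 298 bp.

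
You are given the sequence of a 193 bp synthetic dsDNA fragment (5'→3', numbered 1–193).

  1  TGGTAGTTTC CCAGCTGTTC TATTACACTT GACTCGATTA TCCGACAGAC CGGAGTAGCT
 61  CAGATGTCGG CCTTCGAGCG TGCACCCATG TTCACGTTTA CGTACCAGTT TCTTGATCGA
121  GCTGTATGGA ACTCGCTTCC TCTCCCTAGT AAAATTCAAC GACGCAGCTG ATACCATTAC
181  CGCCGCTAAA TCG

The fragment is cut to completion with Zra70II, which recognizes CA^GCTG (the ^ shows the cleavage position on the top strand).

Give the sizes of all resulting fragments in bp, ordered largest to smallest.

153, 27, 13 bp

Zra70II sites (CAGCTG) start at positions 12, 165.
Zra70II cuts after base 2 of each site, so after positions 13, 166.
Linear molecule, 2 cuts → 3 fragments:
  1–13 → 13 bp
  14–166 → 153 bp
  167–193 → 27 bp
Sorted largest to smallest: 153, 27, 13 bp.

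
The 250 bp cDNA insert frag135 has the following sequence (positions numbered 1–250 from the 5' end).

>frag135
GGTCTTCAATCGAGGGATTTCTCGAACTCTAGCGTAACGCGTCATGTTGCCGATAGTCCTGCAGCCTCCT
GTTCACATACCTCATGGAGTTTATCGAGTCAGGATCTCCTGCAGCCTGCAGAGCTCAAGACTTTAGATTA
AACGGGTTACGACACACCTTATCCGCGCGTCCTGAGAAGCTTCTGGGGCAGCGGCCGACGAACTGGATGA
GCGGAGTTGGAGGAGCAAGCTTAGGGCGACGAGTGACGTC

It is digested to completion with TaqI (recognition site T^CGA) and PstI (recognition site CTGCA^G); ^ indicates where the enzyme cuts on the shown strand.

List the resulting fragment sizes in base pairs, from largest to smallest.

130, 41, 31, 19, 12, 10, 7 bp

TaqI sites (TCGA) start at positions 10, 22, 94.
TaqI cuts after the first base of each site, so after positions 10, 22, 94.
PstI sites (CTGCAG) start at positions 59, 109, 116.
PstI cuts after base 5 of each site (before the last base), so after positions 63, 113, 120.
Combined cut positions: 10, 22, 63, 94, 113, 120.
Linear molecule, 6 cuts → 7 fragments:
  1–10 → 10 bp
  11–22 → 12 bp
  23–63 → 41 bp
  64–94 → 31 bp
  95–113 → 19 bp
  114–120 → 7 bp
  121–250 → 130 bp
Sorted largest to smallest: 130, 41, 31, 19, 12, 10, 7 bp.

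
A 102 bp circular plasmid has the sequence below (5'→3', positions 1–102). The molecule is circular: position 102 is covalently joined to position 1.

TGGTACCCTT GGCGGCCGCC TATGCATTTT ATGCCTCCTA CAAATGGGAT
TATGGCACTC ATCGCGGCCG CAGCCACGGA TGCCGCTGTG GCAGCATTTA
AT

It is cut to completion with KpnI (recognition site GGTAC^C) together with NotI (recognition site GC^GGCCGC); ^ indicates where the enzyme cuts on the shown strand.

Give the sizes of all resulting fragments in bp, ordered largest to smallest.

The KpnI site (GGTACC) starts at position 2.
KpnI cuts after base 5 of each site (before the last base), so after position 6.
NotI sites (GCGGCCGC) start at positions 12, 64.
NotI cuts after base 2 of each site, so after positions 13, 65.
Combined cut positions: 6, 13, 65.
Circular molecule, 3 cuts → 3 fragments:
  7–13 → 7 bp
  14–65 → 52 bp
  66–102 then 1–6 → 37 + 6 = 43 bp
Sorted largest to smallest: 52, 43, 7 bp.

52, 43, 7 bp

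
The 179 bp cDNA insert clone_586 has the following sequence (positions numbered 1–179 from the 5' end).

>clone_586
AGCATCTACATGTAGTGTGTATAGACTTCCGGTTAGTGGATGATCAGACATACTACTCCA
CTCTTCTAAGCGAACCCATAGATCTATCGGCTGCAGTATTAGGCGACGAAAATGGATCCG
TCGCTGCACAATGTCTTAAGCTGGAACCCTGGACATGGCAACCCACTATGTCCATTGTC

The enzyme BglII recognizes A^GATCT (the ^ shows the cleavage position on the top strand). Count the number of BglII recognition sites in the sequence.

AGATCT occurs starting at position 80.
BglII cuts at 1 site.

1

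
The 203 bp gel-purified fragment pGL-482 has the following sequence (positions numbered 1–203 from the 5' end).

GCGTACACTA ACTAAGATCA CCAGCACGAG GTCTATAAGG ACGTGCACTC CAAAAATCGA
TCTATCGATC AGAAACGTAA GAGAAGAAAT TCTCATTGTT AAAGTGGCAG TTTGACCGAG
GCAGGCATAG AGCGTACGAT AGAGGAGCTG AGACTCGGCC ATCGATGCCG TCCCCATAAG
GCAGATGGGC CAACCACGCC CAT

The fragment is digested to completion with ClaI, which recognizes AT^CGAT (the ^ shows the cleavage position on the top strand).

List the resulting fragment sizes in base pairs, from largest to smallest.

97, 57, 41, 8 bp

ClaI sites (ATCGAT) start at positions 56, 64, 161.
ClaI cuts after base 2 of each site, so after positions 57, 65, 162.
Linear molecule, 3 cuts → 4 fragments:
  1–57 → 57 bp
  58–65 → 8 bp
  66–162 → 97 bp
  163–203 → 41 bp
Sorted largest to smallest: 97, 57, 41, 8 bp.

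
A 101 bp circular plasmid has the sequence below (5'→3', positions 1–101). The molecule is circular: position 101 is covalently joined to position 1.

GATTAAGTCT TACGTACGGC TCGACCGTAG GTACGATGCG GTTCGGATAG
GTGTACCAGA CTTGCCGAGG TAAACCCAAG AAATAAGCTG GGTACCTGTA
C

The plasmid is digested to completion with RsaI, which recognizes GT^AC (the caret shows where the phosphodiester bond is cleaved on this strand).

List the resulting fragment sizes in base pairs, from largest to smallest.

RsaI sites (GTAC) start at positions 14, 31, 53, 92, 98.
RsaI cuts after base 2 of each site, so after positions 15, 32, 54, 93, 99.
Circular molecule, 5 cuts → 5 fragments:
  16–32 → 17 bp
  33–54 → 22 bp
  55–93 → 39 bp
  94–99 → 6 bp
  100–101 then 1–15 → 2 + 15 = 17 bp
Sorted largest to smallest: 39, 22, 17, 17, 6 bp.

39, 22, 17, 17, 6 bp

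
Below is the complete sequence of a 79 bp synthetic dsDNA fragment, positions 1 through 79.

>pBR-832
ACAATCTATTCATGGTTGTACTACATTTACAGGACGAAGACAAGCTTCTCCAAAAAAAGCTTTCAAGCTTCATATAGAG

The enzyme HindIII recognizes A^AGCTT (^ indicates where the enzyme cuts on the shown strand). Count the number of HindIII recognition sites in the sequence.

3

AAGCTT occurs starting at positions 42, 57, 65.
HindIII cuts at 3 sites.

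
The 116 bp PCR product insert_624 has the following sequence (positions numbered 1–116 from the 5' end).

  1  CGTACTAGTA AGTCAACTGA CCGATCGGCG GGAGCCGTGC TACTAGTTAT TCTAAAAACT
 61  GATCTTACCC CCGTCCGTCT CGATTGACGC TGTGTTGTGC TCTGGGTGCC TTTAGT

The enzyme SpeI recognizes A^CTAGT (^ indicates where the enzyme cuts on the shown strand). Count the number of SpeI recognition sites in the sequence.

2

ACTAGT occurs starting at positions 4, 42.
SpeI cuts at 2 sites.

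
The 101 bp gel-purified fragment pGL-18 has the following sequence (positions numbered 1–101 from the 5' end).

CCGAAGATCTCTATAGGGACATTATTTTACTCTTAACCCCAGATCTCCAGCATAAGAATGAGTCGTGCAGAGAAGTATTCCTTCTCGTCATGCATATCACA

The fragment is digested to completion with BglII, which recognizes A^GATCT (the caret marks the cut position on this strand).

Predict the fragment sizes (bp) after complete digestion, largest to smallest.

60, 36, 5 bp

BglII sites (AGATCT) start at positions 5, 41.
BglII cuts after the first base of each site, so after positions 5, 41.
Linear molecule, 2 cuts → 3 fragments:
  1–5 → 5 bp
  6–41 → 36 bp
  42–101 → 60 bp
Sorted largest to smallest: 60, 36, 5 bp.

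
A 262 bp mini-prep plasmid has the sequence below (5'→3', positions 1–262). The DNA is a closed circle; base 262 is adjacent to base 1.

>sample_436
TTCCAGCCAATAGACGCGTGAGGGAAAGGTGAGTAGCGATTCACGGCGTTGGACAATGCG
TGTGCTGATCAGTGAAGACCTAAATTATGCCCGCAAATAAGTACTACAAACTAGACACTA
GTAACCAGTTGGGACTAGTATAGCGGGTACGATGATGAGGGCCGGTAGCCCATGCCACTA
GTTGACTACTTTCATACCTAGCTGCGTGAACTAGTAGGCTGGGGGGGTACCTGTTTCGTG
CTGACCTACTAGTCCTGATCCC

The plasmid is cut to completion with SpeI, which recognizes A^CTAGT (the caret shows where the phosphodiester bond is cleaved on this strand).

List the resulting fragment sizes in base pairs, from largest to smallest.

131, 43, 38, 33, 17 bp

SpeI sites (ACTAGT) start at positions 117, 134, 177, 210, 248.
SpeI cuts after the first base of each site, so after positions 117, 134, 177, 210, 248.
Circular molecule, 5 cuts → 5 fragments:
  118–134 → 17 bp
  135–177 → 43 bp
  178–210 → 33 bp
  211–248 → 38 bp
  249–262 then 1–117 → 14 + 117 = 131 bp
Sorted largest to smallest: 131, 43, 38, 33, 17 bp.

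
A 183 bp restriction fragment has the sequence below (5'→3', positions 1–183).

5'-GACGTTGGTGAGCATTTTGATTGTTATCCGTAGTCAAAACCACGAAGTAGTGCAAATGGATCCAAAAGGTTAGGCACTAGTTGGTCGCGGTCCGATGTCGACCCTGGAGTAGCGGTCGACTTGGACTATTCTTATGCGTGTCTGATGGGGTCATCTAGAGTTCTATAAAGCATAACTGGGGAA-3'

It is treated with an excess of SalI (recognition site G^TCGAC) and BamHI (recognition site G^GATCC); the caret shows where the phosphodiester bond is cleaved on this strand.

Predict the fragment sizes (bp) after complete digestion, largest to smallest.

SalI sites (GTCGAC) start at positions 97, 115.
SalI cuts after the first base of each site, so after positions 97, 115.
The BamHI site (GGATCC) starts at position 58.
BamHI cuts after the first base of each site, so after position 58.
Combined cut positions: 58, 97, 115.
Linear molecule, 3 cuts → 4 fragments:
  1–58 → 58 bp
  59–97 → 39 bp
  98–115 → 18 bp
  116–183 → 68 bp
Sorted largest to smallest: 68, 58, 39, 18 bp.

68, 58, 39, 18 bp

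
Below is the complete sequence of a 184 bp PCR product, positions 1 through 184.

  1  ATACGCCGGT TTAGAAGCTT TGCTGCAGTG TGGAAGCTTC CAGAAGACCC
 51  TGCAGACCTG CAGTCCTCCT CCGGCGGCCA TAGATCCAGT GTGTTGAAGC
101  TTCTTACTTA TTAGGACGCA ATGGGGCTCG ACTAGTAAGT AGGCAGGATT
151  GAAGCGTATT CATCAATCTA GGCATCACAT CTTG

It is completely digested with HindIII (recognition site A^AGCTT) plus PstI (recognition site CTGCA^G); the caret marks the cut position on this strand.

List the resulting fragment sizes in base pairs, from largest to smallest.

HindIII sites (AAGCTT) start at positions 15, 34, 97.
HindIII cuts after the first base of each site, so after positions 15, 34, 97.
PstI sites (CTGCAG) start at positions 23, 50, 58.
PstI cuts after base 5 of each site (before the last base), so after positions 27, 54, 62.
Combined cut positions: 15, 27, 34, 54, 62, 97.
Linear molecule, 6 cuts → 7 fragments:
  1–15 → 15 bp
  16–27 → 12 bp
  28–34 → 7 bp
  35–54 → 20 bp
  55–62 → 8 bp
  63–97 → 35 bp
  98–184 → 87 bp
Sorted largest to smallest: 87, 35, 20, 15, 12, 8, 7 bp.

87, 35, 20, 15, 12, 8, 7 bp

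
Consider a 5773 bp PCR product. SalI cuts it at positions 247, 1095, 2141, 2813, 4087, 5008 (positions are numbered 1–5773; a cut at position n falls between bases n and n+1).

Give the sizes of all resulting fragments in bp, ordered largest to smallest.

1274, 1046, 921, 848, 765, 672, 247 bp

Linear molecule, 6 cuts → 7 fragments:
  247 − 0 = 247 bp
  1095 − 247 = 848 bp
  2141 − 1095 = 1046 bp
  2813 − 2141 = 672 bp
  4087 − 2813 = 1274 bp
  5008 − 4087 = 921 bp
  5773 − 5008 = 765 bp
Sorted largest to smallest: 1274, 1046, 921, 848, 765, 672, 247 bp.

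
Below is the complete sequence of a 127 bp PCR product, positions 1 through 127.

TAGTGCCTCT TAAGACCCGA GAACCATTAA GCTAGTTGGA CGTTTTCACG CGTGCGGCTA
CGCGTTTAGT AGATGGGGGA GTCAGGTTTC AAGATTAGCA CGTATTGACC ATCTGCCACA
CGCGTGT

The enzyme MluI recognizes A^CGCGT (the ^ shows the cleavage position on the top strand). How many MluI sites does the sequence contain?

ACGCGT occurs starting at positions 48, 60, 120.
MluI cuts at 3 sites.

3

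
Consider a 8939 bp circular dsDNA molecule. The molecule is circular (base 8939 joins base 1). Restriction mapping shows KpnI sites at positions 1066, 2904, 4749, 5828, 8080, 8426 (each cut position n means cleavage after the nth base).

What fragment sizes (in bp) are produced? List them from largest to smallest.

2252, 1845, 1838, 1579, 1079, 346 bp

Circular molecule, 6 cuts → 6 fragments:
  2904 − 1066 = 1838 bp
  4749 − 2904 = 1845 bp
  5828 − 4749 = 1079 bp
  8080 − 5828 = 2252 bp
  8426 − 8080 = 346 bp
  wrap: 8939 − 8426 + 1066 = 1579 bp
Sorted largest to smallest: 2252, 1845, 1838, 1579, 1079, 346 bp.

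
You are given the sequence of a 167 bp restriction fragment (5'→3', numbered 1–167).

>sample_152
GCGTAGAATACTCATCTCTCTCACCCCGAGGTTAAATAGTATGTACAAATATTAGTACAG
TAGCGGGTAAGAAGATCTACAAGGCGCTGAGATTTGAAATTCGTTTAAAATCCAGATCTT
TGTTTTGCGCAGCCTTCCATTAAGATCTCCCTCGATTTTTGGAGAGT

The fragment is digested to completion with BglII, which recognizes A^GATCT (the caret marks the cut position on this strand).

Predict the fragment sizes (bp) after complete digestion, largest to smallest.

73, 41, 29, 24 bp

BglII sites (AGATCT) start at positions 73, 114, 143.
BglII cuts after the first base of each site, so after positions 73, 114, 143.
Linear molecule, 3 cuts → 4 fragments:
  1–73 → 73 bp
  74–114 → 41 bp
  115–143 → 29 bp
  144–167 → 24 bp
Sorted largest to smallest: 73, 41, 29, 24 bp.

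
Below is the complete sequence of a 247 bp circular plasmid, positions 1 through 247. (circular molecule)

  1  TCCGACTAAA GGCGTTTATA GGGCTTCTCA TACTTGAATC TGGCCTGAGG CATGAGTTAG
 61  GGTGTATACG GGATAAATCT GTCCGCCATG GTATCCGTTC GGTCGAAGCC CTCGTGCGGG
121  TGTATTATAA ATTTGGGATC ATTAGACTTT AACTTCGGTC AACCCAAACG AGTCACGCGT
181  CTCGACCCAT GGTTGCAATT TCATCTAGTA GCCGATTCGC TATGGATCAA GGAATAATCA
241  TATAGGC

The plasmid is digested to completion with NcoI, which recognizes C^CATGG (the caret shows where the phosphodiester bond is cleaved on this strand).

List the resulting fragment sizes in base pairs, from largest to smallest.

NcoI sites (CCATGG) start at positions 86, 187.
NcoI cuts after the first base of each site, so after positions 86, 187.
Circular molecule, 2 cuts → 2 fragments:
  87–187 → 101 bp
  188–247 then 1–86 → 60 + 86 = 146 bp
Sorted largest to smallest: 146, 101 bp.

146, 101 bp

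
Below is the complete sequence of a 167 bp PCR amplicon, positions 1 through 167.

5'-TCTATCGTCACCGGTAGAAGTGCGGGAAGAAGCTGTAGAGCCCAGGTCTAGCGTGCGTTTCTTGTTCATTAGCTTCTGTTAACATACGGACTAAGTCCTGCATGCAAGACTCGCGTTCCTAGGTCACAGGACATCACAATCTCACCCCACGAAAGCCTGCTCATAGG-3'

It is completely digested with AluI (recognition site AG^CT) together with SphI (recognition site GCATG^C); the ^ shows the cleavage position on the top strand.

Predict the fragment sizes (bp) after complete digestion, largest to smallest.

63, 40, 32, 32 bp

AluI sites (AGCT) start at positions 31, 71.
AluI cuts after base 2 of each site, so after positions 32, 72.
The SphI site (GCATGC) starts at position 100.
SphI cuts after base 5 of each site (before the last base), so after position 104.
Combined cut positions: 32, 72, 104.
Linear molecule, 3 cuts → 4 fragments:
  1–32 → 32 bp
  33–72 → 40 bp
  73–104 → 32 bp
  105–167 → 63 bp
Sorted largest to smallest: 63, 40, 32, 32 bp.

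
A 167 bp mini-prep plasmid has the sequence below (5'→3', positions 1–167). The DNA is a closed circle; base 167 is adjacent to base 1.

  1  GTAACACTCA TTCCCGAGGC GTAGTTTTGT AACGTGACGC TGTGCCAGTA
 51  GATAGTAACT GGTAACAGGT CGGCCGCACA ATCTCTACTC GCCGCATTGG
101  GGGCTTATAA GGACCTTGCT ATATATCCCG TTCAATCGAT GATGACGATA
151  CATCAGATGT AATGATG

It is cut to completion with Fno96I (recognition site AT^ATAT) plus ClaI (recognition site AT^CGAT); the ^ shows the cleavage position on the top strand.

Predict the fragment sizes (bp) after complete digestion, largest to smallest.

The Fno96I site (ATATAT) starts at position 121.
Fno96I cuts after base 2 of each site, so after position 122.
The ClaI site (ATCGAT) starts at position 135.
ClaI cuts after base 2 of each site, so after position 136.
Combined cut positions: 122, 136.
Circular molecule, 2 cuts → 2 fragments:
  123–136 → 14 bp
  137–167 then 1–122 → 31 + 122 = 153 bp
Sorted largest to smallest: 153, 14 bp.

153, 14 bp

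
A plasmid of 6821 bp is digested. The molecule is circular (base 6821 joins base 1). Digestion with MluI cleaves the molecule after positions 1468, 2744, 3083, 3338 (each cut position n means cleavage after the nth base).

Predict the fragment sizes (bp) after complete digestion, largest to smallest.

Circular molecule, 4 cuts → 4 fragments:
  2744 − 1468 = 1276 bp
  3083 − 2744 = 339 bp
  3338 − 3083 = 255 bp
  wrap: 6821 − 3338 + 1468 = 4951 bp
Sorted largest to smallest: 4951, 1276, 339, 255 bp.

4951, 1276, 339, 255 bp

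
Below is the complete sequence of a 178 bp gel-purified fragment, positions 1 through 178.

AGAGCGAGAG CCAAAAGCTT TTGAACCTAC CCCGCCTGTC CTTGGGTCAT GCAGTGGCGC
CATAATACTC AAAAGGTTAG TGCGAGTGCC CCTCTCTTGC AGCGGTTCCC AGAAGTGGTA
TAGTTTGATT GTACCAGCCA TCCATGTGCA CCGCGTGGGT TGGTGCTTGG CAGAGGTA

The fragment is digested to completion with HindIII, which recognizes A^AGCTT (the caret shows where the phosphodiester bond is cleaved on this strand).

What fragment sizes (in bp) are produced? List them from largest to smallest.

The HindIII site (AAGCTT) starts at position 15.
HindIII cuts after the first base of each site, so after position 15.
Linear molecule, 1 cut → 2 fragments:
  1–15 → 15 bp
  16–178 → 163 bp
Sorted largest to smallest: 163, 15 bp.

163, 15 bp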